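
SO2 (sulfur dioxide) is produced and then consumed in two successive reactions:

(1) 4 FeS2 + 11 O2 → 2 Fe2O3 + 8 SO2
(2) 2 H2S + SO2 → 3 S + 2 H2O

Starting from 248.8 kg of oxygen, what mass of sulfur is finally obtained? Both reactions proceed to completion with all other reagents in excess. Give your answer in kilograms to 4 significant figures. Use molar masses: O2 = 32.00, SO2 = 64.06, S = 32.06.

543.9 kg

248.8 kg = 248800 g.
n(O2) = 248800 / 32.00 = 7775.0 mol.
Step 1 gives a 11:8 ratio of O2 to SO2, so n(SO2) = 5654.5 mol.
In step 2 the SO2:S ratio is 1:3, so n(S) = 16964 mol.
Mass of S = 16964 × 32.06 = 543850 g = 543.9 kg.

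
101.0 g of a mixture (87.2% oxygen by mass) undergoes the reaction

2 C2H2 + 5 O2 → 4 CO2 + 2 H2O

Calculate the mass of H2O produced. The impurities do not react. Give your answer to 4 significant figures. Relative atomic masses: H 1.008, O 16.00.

Mass of pure O2 = 101.0 g × 0.872 = 88.072 g.
M(O2) = 2(16.00) = 32.00 g/mol.
M(H2O) = 2(1.008) + 16.00 = 18.016 g/mol.
n(O2) = 88.072 g / 32.00 g/mol = 2.7523 mol.
From the equation the O2:H2O mole ratio is 5:2, so n(H2O) = 2.7523 × 2/5 = 1.1009 mol.
Mass of H2O = 1.1009 mol × 18.016 g/mol = 19.834 g.

19.83 g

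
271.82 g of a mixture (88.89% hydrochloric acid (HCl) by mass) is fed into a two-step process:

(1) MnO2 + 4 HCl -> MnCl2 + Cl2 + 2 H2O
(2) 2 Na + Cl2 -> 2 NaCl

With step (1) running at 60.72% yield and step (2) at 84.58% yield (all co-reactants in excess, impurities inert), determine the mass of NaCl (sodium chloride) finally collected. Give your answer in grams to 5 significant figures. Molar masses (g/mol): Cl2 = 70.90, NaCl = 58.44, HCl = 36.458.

Pure HCl = 271.82 × 0.8889 = 241.621 g.
n(HCl) = 241.621 / 36.458 = 6.62737 mol.
Step 1 (HCl:Cl2 = 4:1): theoretical n(Cl2) = 1.65684 mol; at 60.72% yield, n(Cl2) = 1.00604 mol.
Step 2 (Cl2:NaCl = 1:2): theoretical n(NaCl) = 2.01207 mol, so theoretical mass = 2.01207 × 58.44 = 117.585 g.
At 84.58% yield, actual mass of NaCl = 117.585 × 0.8458 = 99.4537 g.

99.454 g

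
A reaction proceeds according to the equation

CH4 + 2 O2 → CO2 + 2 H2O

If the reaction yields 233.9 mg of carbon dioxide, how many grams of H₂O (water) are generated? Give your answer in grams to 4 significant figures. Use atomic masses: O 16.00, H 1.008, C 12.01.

0.1915 g

M(CO2) = 12.01 + 2(16.00) = 44.01 g/mol.
M(H2O) = 2(1.008) + 16.00 = 18.016 g/mol.
Convert: 233.9 mg = 0.23390 g.
n(CO2) = 0.23390 g / 44.01 g/mol = 0.0053147 mol.
From the equation the CO2:H2O mole ratio is 1:2, so n(H2O) = 0.0053147 × 2/1 = 0.010629 mol.
Mass of H2O = 0.010629 mol × 18.016 g/mol = 0.19150 g.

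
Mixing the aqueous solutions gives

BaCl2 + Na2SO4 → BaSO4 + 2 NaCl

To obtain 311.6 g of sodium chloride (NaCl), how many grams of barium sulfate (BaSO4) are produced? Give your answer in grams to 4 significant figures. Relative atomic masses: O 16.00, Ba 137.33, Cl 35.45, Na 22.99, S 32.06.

622.2 g

M(NaCl) = 22.99 + 35.45 = 58.44 g/mol.
M(BaSO4) = 137.33 + 32.06 + 4(16.00) = 233.39 g/mol.
n(NaCl) = 311.60 g / 58.44 g/mol = 5.3320 mol.
From the equation the NaCl:BaSO4 mole ratio is 2:1, so n(BaSO4) = 5.3320 × 1/2 = 2.6660 mol.
Mass of BaSO4 = 2.6660 mol × 233.39 g/mol = 622.21 g.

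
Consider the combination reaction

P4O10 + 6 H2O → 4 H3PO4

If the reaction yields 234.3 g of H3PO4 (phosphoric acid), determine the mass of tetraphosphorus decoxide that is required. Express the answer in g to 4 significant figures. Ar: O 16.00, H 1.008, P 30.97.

M(H3PO4) = 3(1.008) + 30.97 + 4(16.00) = 97.994 g/mol.
M(P4O10) = 4(30.97) + 10(16.00) = 283.88 g/mol.
n(H3PO4) = 234.30 g / 97.994 g/mol = 2.3910 mol.
From the equation the H3PO4:P4O10 mole ratio is 4:1, so n(P4O10) = 2.3910 × 1/4 = 0.59774 mol.
Mass of P4O10 = 0.59774 mol × 283.88 g/mol = 169.69 g.

169.7 g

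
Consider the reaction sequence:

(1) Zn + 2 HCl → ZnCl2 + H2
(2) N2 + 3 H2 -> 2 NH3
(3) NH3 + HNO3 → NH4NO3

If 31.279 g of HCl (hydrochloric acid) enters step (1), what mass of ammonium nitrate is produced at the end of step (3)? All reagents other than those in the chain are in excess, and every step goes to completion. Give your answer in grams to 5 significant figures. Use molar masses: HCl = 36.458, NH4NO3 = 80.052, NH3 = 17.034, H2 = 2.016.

n(HCl) = 31.279 / 36.458 = 0.857946 mol.
Reaction (1): HCl→H2 ratio 2:1 ⇒ n(H2) = 0.428973 mol.
Reaction (2): H2→NH3 ratio 3:2 ⇒ n(NH3) = 0.285982 mol.
Reaction (3): NH3→NH4NO3 ratio 1:1 ⇒ n(NH4NO3) = 0.285982 mol.
Mass of NH4NO3 = 0.285982 × 80.052 = 22.8934 g.

22.893 g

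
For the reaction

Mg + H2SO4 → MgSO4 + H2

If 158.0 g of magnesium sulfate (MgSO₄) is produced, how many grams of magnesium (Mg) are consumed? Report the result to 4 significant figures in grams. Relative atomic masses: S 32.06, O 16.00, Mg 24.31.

M(MgSO4) = 24.31 + 32.06 + 4(16.00) = 120.37 g/mol.
M(Mg) = 24.31 g/mol.
n(MgSO4) = 158.00 g / 120.37 g/mol = 1.3126 mol.
From the equation the MgSO4:Mg mole ratio is 1:1, so n(Mg) = 1.3126 × 1/1 = 1.3126 mol.
Mass of Mg = 1.3126 mol × 24.31 g/mol = 31.910 g.

31.91 g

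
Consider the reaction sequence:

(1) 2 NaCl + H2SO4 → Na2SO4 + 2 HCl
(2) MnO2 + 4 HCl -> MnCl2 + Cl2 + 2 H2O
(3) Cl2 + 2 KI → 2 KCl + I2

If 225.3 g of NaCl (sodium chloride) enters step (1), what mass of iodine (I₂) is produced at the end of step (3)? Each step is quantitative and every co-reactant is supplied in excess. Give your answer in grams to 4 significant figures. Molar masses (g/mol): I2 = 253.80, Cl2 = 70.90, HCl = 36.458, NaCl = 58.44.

n(NaCl) = 225.3 / 58.44 = 3.8552 mol.
Reaction (1): NaCl→HCl ratio 2:2 ⇒ n(HCl) = 3.8552 mol.
Reaction (2): HCl→Cl2 ratio 4:1 ⇒ n(Cl2) = 0.96381 mol.
Reaction (3): Cl2→I2 ratio 1:1 ⇒ n(I2) = 0.96381 mol.
Mass of I2 = 0.96381 × 253.80 = 244.61 g.

244.6 g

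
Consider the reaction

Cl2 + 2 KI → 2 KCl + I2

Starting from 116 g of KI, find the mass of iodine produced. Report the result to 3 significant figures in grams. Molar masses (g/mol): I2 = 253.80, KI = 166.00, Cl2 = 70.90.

88.7 g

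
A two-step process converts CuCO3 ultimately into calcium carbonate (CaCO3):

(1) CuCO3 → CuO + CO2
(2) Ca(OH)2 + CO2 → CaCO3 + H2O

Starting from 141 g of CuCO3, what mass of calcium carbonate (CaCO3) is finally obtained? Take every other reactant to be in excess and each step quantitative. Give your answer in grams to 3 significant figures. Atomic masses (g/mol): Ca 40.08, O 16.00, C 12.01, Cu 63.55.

M(CuCO3) = 63.55 + 12.01 + 3(16.00) = 123.56 g/mol.
M(CaCO3) = 40.08 + 12.01 + 3(16.00) = 100.09 g/mol.
n(CuCO3) = 141.0 / 123.56 = 1.141 mol.
Step 1 gives a 1:1 ratio of CuCO3 to CO2, so n(CO2) = 1.141 mol.
In step 2 the CO2:CaCO3 ratio is 1:1, so n(CaCO3) = 1.141 mol.
Mass of CaCO3 = 1.141 × 100.09 = 114.2 g.

114 g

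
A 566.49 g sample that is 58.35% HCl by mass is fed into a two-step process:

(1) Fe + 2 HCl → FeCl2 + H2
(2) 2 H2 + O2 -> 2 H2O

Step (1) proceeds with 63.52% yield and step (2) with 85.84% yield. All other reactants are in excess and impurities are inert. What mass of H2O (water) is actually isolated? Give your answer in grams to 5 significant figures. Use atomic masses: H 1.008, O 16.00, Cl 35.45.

Pure HCl = 566.49 × 0.5835 = 330.547 g.
M(HCl) = 1.008 + 35.45 = 36.458 g/mol.
M(H2O) = 2(1.008) + 16.00 = 18.016 g/mol.
n(HCl) = 330.547 / 36.458 = 9.06651 mol.
Step 1 (HCl:H2 = 2:1): theoretical n(H2) = 4.53326 mol; at 63.52% yield, n(H2) = 2.87952 mol.
Step 2 (H2:H2O = 2:2): theoretical n(H2O) = 2.87952 mol, so theoretical mass = 2.87952 × 18.016 = 51.8775 g.
At 85.84% yield, actual mass of H2O = 51.8775 × 0.8584 = 44.5317 g.

44.532 g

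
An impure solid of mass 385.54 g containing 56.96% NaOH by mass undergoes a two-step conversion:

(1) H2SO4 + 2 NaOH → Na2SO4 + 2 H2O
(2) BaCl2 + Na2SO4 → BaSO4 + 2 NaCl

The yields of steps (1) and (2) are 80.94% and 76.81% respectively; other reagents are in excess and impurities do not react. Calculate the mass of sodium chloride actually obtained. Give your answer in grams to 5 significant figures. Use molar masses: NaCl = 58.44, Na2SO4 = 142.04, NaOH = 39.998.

Pure NaOH = 385.54 × 0.5696 = 219.604 g.
n(NaOH) = 219.604 / 39.998 = 5.49036 mol.
Step 1 (NaOH:Na2SO4 = 2:1): theoretical n(Na2SO4) = 2.74518 mol; at 80.94% yield, n(Na2SO4) = 2.22195 mol.
Step 2 (Na2SO4:NaCl = 1:2): theoretical n(NaCl) = 4.44390 mol, so theoretical mass = 4.44390 × 58.44 = 259.702 g.
At 76.81% yield, actual mass of NaCl = 259.702 × 0.7681 = 199.477 g.

199.48 g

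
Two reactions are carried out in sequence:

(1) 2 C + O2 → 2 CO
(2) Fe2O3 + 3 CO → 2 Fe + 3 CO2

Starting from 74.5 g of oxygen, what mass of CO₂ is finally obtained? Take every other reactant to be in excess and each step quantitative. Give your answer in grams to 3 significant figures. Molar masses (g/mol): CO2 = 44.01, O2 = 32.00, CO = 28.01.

205 g

n(O2) = 74.50 / 32.00 = 2.328 mol.
Step 1 gives a 1:2 ratio of O2 to CO, so n(CO) = 4.656 mol.
In step 2 the CO:CO2 ratio is 3:3, so n(CO2) = 4.656 mol.
Mass of CO2 = 4.656 × 44.01 = 204.9 g.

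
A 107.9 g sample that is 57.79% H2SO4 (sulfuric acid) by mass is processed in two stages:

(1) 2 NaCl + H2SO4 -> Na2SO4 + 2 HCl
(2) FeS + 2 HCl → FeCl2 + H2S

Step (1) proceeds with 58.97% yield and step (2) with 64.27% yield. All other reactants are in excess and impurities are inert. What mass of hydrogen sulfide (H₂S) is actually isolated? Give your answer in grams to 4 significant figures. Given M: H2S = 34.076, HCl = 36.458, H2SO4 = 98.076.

Pure H2SO4 = 107.9 × 0.5779 = 62.355 g.
n(H2SO4) = 62.355 / 98.076 = 0.63579 mol.
Step 1 (H2SO4:HCl = 1:2): theoretical n(HCl) = 1.2716 mol; at 58.97% yield, n(HCl) = 0.74985 mol.
Step 2 (HCl:H2S = 2:1): theoretical n(H2S) = 0.37492 mol, so theoretical mass = 0.37492 × 34.076 = 12.776 g.
At 64.27% yield, actual mass of H2S = 12.776 × 0.6427 = 8.2111 g.

8.211 g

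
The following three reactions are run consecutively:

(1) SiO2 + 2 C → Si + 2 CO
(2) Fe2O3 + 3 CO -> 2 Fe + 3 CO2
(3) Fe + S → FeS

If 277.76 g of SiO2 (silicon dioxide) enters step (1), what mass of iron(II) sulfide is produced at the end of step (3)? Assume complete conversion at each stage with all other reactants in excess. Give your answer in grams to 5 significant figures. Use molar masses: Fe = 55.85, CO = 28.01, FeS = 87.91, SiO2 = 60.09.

n(SiO2) = 277.76 / 60.09 = 4.62240 mol.
Reaction (1): SiO2→CO ratio 1:2 ⇒ n(CO) = 9.24480 mol.
Reaction (2): CO→Fe ratio 3:2 ⇒ n(Fe) = 6.16320 mol.
Reaction (3): Fe→FeS ratio 1:1 ⇒ n(FeS) = 6.16320 mol.
Mass of FeS = 6.16320 × 87.91 = 541.807 g.

541.81 g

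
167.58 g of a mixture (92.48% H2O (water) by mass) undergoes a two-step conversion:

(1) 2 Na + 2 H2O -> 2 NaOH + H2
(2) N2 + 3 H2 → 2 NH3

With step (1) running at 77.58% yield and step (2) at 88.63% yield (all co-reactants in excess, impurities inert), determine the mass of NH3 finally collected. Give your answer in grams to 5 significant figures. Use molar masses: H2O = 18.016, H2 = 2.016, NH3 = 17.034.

33.584 g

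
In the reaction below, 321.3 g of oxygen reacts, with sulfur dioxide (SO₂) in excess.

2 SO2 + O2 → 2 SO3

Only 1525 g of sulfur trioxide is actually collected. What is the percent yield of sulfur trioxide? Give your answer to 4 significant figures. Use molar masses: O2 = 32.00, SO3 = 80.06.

94.86 %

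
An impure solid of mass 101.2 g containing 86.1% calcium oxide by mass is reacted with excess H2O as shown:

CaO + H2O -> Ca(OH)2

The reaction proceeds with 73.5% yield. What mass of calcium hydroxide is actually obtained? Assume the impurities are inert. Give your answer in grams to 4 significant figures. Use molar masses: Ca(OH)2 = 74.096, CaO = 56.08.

84.62 g

Pure CaO available = 101.2 g × 0.861 = 87.133 g.
n(CaO) = 87.133 g / 56.08 g/mol = 1.5537 mol.
From the equation the CaO:Ca(OH)2 mole ratio is 1:1, so n(Ca(OH)2) = 1.5537 × 1/1 = 1.5537 mol.
Mass of Ca(OH)2 = 1.5537 mol × 74.096 g/mol = 115.13 g.
Actual mass collected = 115.13 g × 0.735 = 84.617 g.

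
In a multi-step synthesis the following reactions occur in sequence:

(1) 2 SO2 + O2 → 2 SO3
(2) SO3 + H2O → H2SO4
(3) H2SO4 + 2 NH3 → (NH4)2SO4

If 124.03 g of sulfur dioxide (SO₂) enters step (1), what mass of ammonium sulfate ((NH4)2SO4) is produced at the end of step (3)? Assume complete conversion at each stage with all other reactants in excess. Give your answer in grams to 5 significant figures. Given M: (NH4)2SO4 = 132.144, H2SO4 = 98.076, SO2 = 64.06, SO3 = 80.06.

255.85 g

n(SO2) = 124.03 / 64.06 = 1.93615 mol.
Reaction (1): SO2→SO3 ratio 2:2 ⇒ n(SO3) = 1.93615 mol.
Reaction (2): SO3→H2SO4 ratio 1:1 ⇒ n(H2SO4) = 1.93615 mol.
Reaction (3): H2SO4→(NH4)2SO4 ratio 1:1 ⇒ n((NH4)2SO4) = 1.93615 mol.
Mass of (NH4)2SO4 = 1.93615 × 132.144 = 255.851 g.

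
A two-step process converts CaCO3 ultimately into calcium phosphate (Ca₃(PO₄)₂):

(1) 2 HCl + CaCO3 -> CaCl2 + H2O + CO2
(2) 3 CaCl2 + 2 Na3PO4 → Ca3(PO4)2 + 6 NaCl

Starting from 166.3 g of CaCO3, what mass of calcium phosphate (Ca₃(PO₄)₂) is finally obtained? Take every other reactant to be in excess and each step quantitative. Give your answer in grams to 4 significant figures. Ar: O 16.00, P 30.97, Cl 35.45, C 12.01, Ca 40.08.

M(CaCO3) = 40.08 + 12.01 + 3(16.00) = 100.09 g/mol.
M(Ca3(PO4)2) = 3(40.08) + 2(30.97) + 8(16.00) = 310.18 g/mol.
n(CaCO3) = 166.30 / 100.09 = 1.6615 mol.
Step 1 gives a 1:1 ratio of CaCO3 to CaCl2, so n(CaCl2) = 1.6615 mol.
In step 2 the CaCl2:Ca3(PO4)2 ratio is 3:1, so n(Ca3(PO4)2) = 0.55383 mol.
Mass of Ca3(PO4)2 = 0.55383 × 310.18 = 171.79 g.

171.8 g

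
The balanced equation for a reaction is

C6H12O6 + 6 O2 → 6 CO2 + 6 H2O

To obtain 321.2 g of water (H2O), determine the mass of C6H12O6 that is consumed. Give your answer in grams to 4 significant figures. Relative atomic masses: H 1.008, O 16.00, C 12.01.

535.3 g

M(H2O) = 2(1.008) + 16.00 = 18.016 g/mol.
M(C6H12O6) = 6(12.01) + 12(1.008) + 6(16.00) = 180.156 g/mol.
n(H2O) = 321.20 g / 18.016 g/mol = 17.829 mol.
From the equation the H2O:C6H12O6 mole ratio is 6:1, so n(C6H12O6) = 17.829 × 1/6 = 2.9714 mol.
Mass of C6H12O6 = 2.9714 mol × 180.156 g/mol = 535.32 g.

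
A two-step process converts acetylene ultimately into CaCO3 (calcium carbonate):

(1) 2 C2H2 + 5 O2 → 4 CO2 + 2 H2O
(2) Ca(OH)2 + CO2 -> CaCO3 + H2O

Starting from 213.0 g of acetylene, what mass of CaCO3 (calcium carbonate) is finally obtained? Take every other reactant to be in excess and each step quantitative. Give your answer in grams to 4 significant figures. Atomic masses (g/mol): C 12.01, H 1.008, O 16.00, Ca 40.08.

1638 g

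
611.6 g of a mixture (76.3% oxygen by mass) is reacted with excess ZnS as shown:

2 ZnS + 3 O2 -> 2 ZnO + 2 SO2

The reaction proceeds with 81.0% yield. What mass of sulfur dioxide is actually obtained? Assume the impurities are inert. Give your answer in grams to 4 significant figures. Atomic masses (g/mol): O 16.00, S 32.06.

Pure O2 available = 611.6 g × 0.763 = 466.65 g.
M(O2) = 2(16.00) = 32.00 g/mol.
M(SO2) = 32.06 + 2(16.00) = 64.06 g/mol.
n(O2) = 466.65 g / 32.00 g/mol = 14.583 mol.
From the equation the O2:SO2 mole ratio is 3:2, so n(SO2) = 14.583 × 2/3 = 9.7219 mol.
Mass of SO2 = 9.7219 mol × 64.06 g/mol = 622.78 g.
Actual mass collected = 622.78 g × 0.810 = 504.46 g.

504.5 g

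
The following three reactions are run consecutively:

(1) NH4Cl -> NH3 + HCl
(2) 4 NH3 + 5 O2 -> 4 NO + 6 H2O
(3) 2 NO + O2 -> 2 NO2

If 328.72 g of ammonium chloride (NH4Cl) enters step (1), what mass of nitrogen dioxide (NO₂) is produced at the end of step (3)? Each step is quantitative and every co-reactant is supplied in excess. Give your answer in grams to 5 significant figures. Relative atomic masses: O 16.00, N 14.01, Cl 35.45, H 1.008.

M(NH4Cl) = 14.01 + 4(1.008) + 35.45 = 53.492 g/mol.
M(NO2) = 14.01 + 2(16.00) = 46.01 g/mol.
n(NH4Cl) = 328.72 / 53.492 = 6.14522 mol.
Reaction (1): NH4Cl→NH3 ratio 1:1 ⇒ n(NH3) = 6.14522 mol.
Reaction (2): NH3→NO ratio 4:4 ⇒ n(NO) = 6.14522 mol.
Reaction (3): NO→NO2 ratio 2:2 ⇒ n(NO2) = 6.14522 mol.
Mass of NO2 = 6.14522 × 46.01 = 282.741 g.

282.74 g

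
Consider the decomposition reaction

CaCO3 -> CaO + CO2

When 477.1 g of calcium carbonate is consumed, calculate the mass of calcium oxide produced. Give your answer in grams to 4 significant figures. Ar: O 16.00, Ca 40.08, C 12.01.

M(CaCO3) = 40.08 + 12.01 + 3(16.00) = 100.09 g/mol.
M(CaO) = 40.08 + 16.00 = 56.08 g/mol.
n(CaCO3) = 477.10 g / 100.09 g/mol = 4.7667 mol.
From the equation the CaCO3:CaO mole ratio is 1:1, so n(CaO) = 4.7667 × 1/1 = 4.7667 mol.
Mass of CaO = 4.7667 mol × 56.08 g/mol = 267.32 g.

267.3 g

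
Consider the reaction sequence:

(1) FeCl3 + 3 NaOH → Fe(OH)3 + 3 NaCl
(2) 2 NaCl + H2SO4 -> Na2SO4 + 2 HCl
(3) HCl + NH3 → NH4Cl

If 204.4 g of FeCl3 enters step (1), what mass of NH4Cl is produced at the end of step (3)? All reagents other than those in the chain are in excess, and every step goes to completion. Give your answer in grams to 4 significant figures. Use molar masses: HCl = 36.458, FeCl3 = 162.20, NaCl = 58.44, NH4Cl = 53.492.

202.2 g

n(FeCl3) = 204.4 / 162.20 = 1.2602 mol.
Reaction (1): FeCl3→NaCl ratio 1:3 ⇒ n(NaCl) = 3.7805 mol.
Reaction (2): NaCl→HCl ratio 2:2 ⇒ n(HCl) = 3.7805 mol.
Reaction (3): HCl→NH4Cl ratio 1:1 ⇒ n(NH4Cl) = 3.7805 mol.
Mass of NH4Cl = 3.7805 × 53.492 = 202.23 g.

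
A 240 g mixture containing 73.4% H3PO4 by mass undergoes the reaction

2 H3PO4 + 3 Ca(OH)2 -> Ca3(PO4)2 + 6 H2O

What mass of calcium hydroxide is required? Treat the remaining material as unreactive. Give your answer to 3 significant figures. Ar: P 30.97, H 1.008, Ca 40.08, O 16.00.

200 g

Mass of pure H3PO4 = 240 g × 0.734 = 176.2 g.
M(H3PO4) = 3(1.008) + 30.97 + 4(16.00) = 97.994 g/mol.
M(Ca(OH)2) = 40.08 + 2(16.00) + 2(1.008) = 74.096 g/mol.
n(H3PO4) = 176.2 g / 97.994 g/mol = 1.798 mol.
From the equation the H3PO4:Ca(OH)2 mole ratio is 2:3, so n(Ca(OH)2) = 1.798 × 3/2 = 2.696 mol.
Mass of Ca(OH)2 = 2.696 mol × 74.096 g/mol = 199.8 g.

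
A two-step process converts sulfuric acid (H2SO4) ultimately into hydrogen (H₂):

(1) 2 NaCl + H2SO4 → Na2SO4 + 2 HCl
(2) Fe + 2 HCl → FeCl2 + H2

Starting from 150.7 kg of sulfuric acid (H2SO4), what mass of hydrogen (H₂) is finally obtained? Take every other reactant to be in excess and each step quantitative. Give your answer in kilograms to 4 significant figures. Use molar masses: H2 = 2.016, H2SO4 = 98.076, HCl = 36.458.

150.7 kg = 150700 g.
n(H2SO4) = 150700 / 98.076 = 1536.6 mol.
Step 1 gives a 1:2 ratio of H2SO4 to HCl, so n(HCl) = 3073.1 mol.
In step 2 the HCl:H2 ratio is 2:1, so n(H2) = 1536.6 mol.
Mass of H2 = 1536.6 × 2.016 = 3097.7 g = 3.098 kg.

3.098 kg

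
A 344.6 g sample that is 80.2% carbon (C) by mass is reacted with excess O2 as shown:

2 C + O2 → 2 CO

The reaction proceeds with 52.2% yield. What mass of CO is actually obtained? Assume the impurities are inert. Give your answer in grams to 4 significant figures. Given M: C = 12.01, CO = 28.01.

Pure C available = 344.6 g × 0.802 = 276.37 g.
n(C) = 276.37 g / 12.01 g/mol = 23.012 mol.
From the equation the C:CO mole ratio is 2:2, so n(CO) = 23.012 × 2/2 = 23.012 mol.
Mass of CO = 23.012 mol × 28.01 g/mol = 644.55 g.
Actual mass collected = 644.55 g × 0.522 = 336.46 g.

336.5 g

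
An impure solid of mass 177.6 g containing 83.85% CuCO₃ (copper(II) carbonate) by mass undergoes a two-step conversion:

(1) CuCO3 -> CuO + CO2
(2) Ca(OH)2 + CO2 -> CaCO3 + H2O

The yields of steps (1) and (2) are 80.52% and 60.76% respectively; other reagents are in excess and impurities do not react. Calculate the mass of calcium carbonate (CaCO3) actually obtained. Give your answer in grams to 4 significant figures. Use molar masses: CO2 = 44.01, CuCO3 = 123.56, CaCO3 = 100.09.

59.02 g

Pure CuCO3 = 177.6 × 0.8385 = 148.92 g.
n(CuCO3) = 148.92 / 123.56 = 1.2052 mol.
Step 1 (CuCO3:CO2 = 1:1): theoretical n(CO2) = 1.2052 mol; at 80.52% yield, n(CO2) = 0.97045 mol.
Step 2 (CO2:CaCO3 = 1:1): theoretical n(CaCO3) = 0.97045 mol, so theoretical mass = 0.97045 × 100.09 = 97.132 g.
At 60.76% yield, actual mass of CaCO3 = 97.132 × 0.6076 = 59.017 g.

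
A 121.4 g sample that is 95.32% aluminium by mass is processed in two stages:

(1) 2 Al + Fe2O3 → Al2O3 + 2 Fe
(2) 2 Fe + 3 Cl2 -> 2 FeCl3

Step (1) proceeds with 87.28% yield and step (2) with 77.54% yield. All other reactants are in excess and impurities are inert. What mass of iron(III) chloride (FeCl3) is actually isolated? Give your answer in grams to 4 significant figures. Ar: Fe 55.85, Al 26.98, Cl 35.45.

470.8 g

Pure Al = 121.4 × 0.9532 = 115.72 g.
M(Al) = 26.98 g/mol.
M(FeCl3) = 55.85 + 3(35.45) = 162.20 g/mol.
n(Al) = 115.72 / 26.98 = 4.2890 mol.
Step 1 (Al:Fe = 2:2): theoretical n(Fe) = 4.2890 mol; at 87.28% yield, n(Fe) = 3.7435 mol.
Step 2 (Fe:FeCl3 = 2:2): theoretical n(FeCl3) = 3.7435 mol, so theoretical mass = 3.7435 × 162.20 = 607.19 g.
At 77.54% yield, actual mass of FeCl3 = 607.19 × 0.7754 = 470.82 g.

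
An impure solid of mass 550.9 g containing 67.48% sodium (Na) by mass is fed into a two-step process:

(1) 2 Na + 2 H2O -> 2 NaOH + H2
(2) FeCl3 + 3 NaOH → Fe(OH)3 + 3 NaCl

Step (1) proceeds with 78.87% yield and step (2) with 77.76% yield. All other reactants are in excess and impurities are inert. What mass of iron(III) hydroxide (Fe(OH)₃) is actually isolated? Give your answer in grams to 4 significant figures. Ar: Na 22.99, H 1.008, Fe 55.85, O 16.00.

353.3 g

Pure Na = 550.9 × 0.6748 = 371.75 g.
M(Na) = 22.99 g/mol.
M(Fe(OH)3) = 55.85 + 3(16.00) + 3(1.008) = 106.874 g/mol.
n(Na) = 371.75 / 22.99 = 16.170 mol.
Step 1 (Na:NaOH = 2:2): theoretical n(NaOH) = 16.170 mol; at 78.87% yield, n(NaOH) = 12.753 mol.
Step 2 (NaOH:Fe(OH)3 = 3:1): theoretical n(Fe(OH)3) = 4.2511 mol, so theoretical mass = 4.2511 × 106.874 = 454.33 g.
At 77.76% yield, actual mass of Fe(OH)3 = 454.33 × 0.7776 = 353.29 g.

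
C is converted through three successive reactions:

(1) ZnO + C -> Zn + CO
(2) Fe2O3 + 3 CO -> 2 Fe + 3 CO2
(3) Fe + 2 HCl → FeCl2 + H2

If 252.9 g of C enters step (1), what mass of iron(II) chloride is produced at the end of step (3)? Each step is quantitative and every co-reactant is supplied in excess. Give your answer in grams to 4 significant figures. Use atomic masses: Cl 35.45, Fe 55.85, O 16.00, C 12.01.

M(C) = 12.01 g/mol.
M(FeCl2) = 55.85 + 2(35.45) = 126.75 g/mol.
n(C) = 252.9 / 12.01 = 21.057 mol.
Reaction (1): C→CO ratio 1:1 ⇒ n(CO) = 21.057 mol.
Reaction (2): CO→Fe ratio 3:2 ⇒ n(Fe) = 14.038 mol.
Reaction (3): Fe→FeCl2 ratio 1:1 ⇒ n(FeCl2) = 14.038 mol.
Mass of FeCl2 = 14.038 × 126.75 = 1779.4 g.

1779 g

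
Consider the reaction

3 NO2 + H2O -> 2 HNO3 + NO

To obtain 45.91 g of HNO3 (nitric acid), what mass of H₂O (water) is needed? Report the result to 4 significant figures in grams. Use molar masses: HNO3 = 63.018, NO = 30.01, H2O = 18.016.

n(HNO3) = 45.910 g / 63.018 g/mol = 0.72852 mol.
From the equation the HNO3:H2O mole ratio is 2:1, so n(H2O) = 0.72852 × 1/2 = 0.36426 mol.
Mass of H2O = 0.36426 mol × 18.016 g/mol = 6.5625 g.

6.563 g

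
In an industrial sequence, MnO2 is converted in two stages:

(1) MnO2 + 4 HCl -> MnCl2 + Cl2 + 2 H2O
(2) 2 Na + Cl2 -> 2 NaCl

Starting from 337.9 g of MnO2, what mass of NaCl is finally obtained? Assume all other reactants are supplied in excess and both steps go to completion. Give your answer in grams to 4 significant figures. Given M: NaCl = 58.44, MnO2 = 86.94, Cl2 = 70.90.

454.3 g

n(MnO2) = 337.90 / 86.94 = 3.8866 mol.
Step 1 gives a 1:1 ratio of MnO2 to Cl2, so n(Cl2) = 3.8866 mol.
In step 2 the Cl2:NaCl ratio is 1:2, so n(NaCl) = 7.7732 mol.
Mass of NaCl = 7.7732 × 58.44 = 454.26 g.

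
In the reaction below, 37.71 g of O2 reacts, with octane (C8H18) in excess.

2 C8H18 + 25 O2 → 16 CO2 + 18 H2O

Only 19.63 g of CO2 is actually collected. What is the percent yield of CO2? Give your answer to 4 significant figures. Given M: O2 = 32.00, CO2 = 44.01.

n(O2) = 37.710 g / 32.00 g/mol = 1.1784 mol.
From the equation the O2:CO2 mole ratio is 25:16, so n(CO2) = 1.1784 × 16/25 = 0.75420 mol.
Mass of CO2 = 0.75420 mol × 44.01 g/mol = 33.192 g.
This is the theoretical yield. Percent yield = 19.63 g / 33.192 g × 100% = 59.140%.

59.14 %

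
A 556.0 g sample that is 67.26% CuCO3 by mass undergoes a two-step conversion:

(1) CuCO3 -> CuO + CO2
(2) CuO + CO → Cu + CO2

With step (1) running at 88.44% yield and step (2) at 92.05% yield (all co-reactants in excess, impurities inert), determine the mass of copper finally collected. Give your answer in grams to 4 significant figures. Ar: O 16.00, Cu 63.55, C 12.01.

Pure CuCO3 = 556.0 × 0.6726 = 373.97 g.
M(CuCO3) = 63.55 + 12.01 + 3(16.00) = 123.56 g/mol.
M(Cu) = 63.55 g/mol.
n(CuCO3) = 373.97 / 123.56 = 3.0266 mol.
Step 1 (CuCO3:CuO = 1:1): theoretical n(CuO) = 3.0266 mol; at 88.44% yield, n(CuO) = 2.6767 mol.
Step 2 (CuO:Cu = 1:1): theoretical n(Cu) = 2.6767 mol, so theoretical mass = 2.6767 × 63.55 = 170.11 g.
At 92.05% yield, actual mass of Cu = 170.11 × 0.9205 = 156.58 g.

156.6 g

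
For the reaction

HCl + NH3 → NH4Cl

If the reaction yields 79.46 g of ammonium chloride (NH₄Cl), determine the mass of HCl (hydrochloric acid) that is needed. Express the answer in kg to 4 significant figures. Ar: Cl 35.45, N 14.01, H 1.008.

M(NH4Cl) = 14.01 + 4(1.008) + 35.45 = 53.492 g/mol.
M(HCl) = 1.008 + 35.45 = 36.458 g/mol.
n(NH4Cl) = 79.460 g / 53.492 g/mol = 1.4855 mol.
From the equation the NH4Cl:HCl mole ratio is 1:1, so n(HCl) = 1.4855 × 1/1 = 1.4855 mol.
Mass of HCl = 1.4855 mol × 36.458 g/mol = 54.157 g.
Converting to kg: 54.157 g = 0.05416 kg.

0.05416 kg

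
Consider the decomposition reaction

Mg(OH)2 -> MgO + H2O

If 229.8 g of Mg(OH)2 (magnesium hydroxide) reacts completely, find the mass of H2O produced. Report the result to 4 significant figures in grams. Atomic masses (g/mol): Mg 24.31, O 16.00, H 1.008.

70.98 g

M(Mg(OH)2) = 24.31 + 2(16.00) + 2(1.008) = 58.326 g/mol.
M(H2O) = 2(1.008) + 16.00 = 18.016 g/mol.
n(Mg(OH)2) = 229.80 g / 58.326 g/mol = 3.9399 mol.
From the equation the Mg(OH)2:H2O mole ratio is 1:1, so n(H2O) = 3.9399 × 1/1 = 3.9399 mol.
Mass of H2O = 3.9399 mol × 18.016 g/mol = 70.982 g.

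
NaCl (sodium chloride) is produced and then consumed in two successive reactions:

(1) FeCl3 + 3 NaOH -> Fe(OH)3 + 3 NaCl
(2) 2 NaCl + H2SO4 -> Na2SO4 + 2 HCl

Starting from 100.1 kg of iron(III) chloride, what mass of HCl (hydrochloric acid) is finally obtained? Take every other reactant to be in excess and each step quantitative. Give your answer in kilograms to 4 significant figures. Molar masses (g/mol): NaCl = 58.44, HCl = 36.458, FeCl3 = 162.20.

100.1 kg = 100100 g.
n(FeCl3) = 100100 / 162.20 = 617.14 mol.
Step 1 gives a 1:3 ratio of FeCl3 to NaCl, so n(NaCl) = 1851.4 mol.
In step 2 the NaCl:HCl ratio is 2:2, so n(HCl) = 1851.4 mol.
Mass of HCl = 1851.4 × 36.458 = 67499 g = 67.50 kg.

67.50 kg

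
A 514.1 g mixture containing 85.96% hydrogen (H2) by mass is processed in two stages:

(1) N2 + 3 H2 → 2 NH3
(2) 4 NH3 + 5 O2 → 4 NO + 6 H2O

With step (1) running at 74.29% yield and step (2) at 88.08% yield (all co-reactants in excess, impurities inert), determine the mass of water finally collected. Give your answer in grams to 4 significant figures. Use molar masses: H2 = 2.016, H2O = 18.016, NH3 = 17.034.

2584 g

Pure H2 = 514.1 × 0.8596 = 441.92 g.
n(H2) = 441.92 / 2.016 = 219.21 mol.
Step 1 (H2:NH3 = 3:2): theoretical n(NH3) = 146.14 mol; at 74.29% yield, n(NH3) = 108.57 mol.
Step 2 (NH3:H2O = 4:6): theoretical n(H2O) = 162.85 mol, so theoretical mass = 162.85 × 18.016 = 2933.9 g.
At 88.08% yield, actual mass of H2O = 2933.9 × 0.8808 = 2584.2 g.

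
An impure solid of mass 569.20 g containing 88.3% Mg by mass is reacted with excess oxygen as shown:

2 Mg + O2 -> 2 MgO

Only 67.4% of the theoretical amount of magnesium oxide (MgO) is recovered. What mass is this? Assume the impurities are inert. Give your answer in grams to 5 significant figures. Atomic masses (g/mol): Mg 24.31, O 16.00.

Pure Mg available = 569.20 g × 0.883 = 502.604 g.
M(Mg) = 24.31 g/mol.
M(MgO) = 24.31 + 16.00 = 40.31 g/mol.
n(Mg) = 502.604 g / 24.31 g/mol = 20.6748 mol.
From the equation the Mg:MgO mole ratio is 2:2, so n(MgO) = 20.6748 × 2/2 = 20.6748 mol.
Mass of MgO = 20.6748 mol × 40.31 g/mol = 833.400 g.
Actual mass collected = 833.400 g × 0.674 = 561.712 g.

561.71 g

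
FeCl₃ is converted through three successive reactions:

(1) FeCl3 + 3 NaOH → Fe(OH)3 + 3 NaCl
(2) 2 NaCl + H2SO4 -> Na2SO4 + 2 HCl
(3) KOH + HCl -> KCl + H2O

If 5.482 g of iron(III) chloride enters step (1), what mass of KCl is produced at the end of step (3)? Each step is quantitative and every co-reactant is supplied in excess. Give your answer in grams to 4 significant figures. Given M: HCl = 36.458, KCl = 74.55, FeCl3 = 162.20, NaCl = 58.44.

7.559 g

n(FeCl3) = 5.482 / 162.20 = 0.033798 mol.
Reaction (1): FeCl3→NaCl ratio 1:3 ⇒ n(NaCl) = 0.10139 mol.
Reaction (2): NaCl→HCl ratio 2:2 ⇒ n(HCl) = 0.10139 mol.
Reaction (3): HCl→KCl ratio 1:1 ⇒ n(KCl) = 0.10139 mol.
Mass of KCl = 0.10139 × 74.55 = 7.5589 g.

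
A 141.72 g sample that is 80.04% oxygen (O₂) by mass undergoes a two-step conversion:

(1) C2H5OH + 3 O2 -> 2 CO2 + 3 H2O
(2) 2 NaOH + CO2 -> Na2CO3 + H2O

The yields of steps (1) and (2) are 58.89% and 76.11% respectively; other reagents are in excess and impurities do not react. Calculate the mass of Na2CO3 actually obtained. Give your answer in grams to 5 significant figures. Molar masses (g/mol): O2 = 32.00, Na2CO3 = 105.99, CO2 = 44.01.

Pure O2 = 141.72 × 0.8004 = 113.433 g.
n(O2) = 113.433 / 32.00 = 3.54477 mol.
Step 1 (O2:CO2 = 3:2): theoretical n(CO2) = 2.36318 mol; at 58.89% yield, n(CO2) = 1.39168 mol.
Step 2 (CO2:Na2CO3 = 1:1): theoretical n(Na2CO3) = 1.39168 mol, so theoretical mass = 1.39168 × 105.99 = 147.504 g.
At 76.11% yield, actual mass of Na2CO3 = 147.504 × 0.7611 = 112.265 g.

112.27 g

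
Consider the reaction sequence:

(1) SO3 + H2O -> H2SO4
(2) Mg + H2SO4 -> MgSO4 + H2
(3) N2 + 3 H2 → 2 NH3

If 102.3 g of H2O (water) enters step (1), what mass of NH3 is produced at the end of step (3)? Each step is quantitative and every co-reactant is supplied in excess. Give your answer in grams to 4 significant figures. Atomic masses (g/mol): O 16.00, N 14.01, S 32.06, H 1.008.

64.48 g

M(H2O) = 2(1.008) + 16.00 = 18.016 g/mol.
M(NH3) = 14.01 + 3(1.008) = 17.034 g/mol.
n(H2O) = 102.3 / 18.016 = 5.6783 mol.
Reaction (1): H2O→H2SO4 ratio 1:1 ⇒ n(H2SO4) = 5.6783 mol.
Reaction (2): H2SO4→H2 ratio 1:1 ⇒ n(H2) = 5.6783 mol.
Reaction (3): H2→NH3 ratio 3:2 ⇒ n(NH3) = 3.7855 mol.
Mass of NH3 = 3.7855 × 17.034 = 64.483 g.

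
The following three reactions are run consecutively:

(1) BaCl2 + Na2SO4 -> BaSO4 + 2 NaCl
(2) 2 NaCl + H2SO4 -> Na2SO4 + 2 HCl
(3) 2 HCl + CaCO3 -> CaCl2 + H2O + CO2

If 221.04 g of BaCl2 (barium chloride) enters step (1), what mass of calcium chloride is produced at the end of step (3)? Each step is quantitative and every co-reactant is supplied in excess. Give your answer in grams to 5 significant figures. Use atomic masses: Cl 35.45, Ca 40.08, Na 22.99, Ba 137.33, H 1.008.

M(BaCl2) = 137.33 + 2(35.45) = 208.23 g/mol.
M(CaCl2) = 40.08 + 2(35.45) = 110.98 g/mol.
n(BaCl2) = 221.04 / 208.23 = 1.06152 mol.
Reaction (1): BaCl2→NaCl ratio 1:2 ⇒ n(NaCl) = 2.12304 mol.
Reaction (2): NaCl→HCl ratio 2:2 ⇒ n(HCl) = 2.12304 mol.
Reaction (3): HCl→CaCl2 ratio 2:1 ⇒ n(CaCl2) = 1.06152 mol.
Mass of CaCl2 = 1.06152 × 110.98 = 117.807 g.

117.81 g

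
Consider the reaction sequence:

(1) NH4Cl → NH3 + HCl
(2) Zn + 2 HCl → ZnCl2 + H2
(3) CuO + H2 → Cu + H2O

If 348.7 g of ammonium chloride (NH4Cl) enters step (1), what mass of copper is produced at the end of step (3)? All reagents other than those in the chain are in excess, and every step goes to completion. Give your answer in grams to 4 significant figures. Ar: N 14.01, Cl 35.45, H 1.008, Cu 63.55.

207.1 g

M(NH4Cl) = 14.01 + 4(1.008) + 35.45 = 53.492 g/mol.
M(Cu) = 63.55 g/mol.
n(NH4Cl) = 348.7 / 53.492 = 6.5187 mol.
Reaction (1): NH4Cl→HCl ratio 1:1 ⇒ n(HCl) = 6.5187 mol.
Reaction (2): HCl→H2 ratio 2:1 ⇒ n(H2) = 3.2594 mol.
Reaction (3): H2→Cu ratio 1:1 ⇒ n(Cu) = 3.2594 mol.
Mass of Cu = 3.2594 × 63.55 = 207.13 g.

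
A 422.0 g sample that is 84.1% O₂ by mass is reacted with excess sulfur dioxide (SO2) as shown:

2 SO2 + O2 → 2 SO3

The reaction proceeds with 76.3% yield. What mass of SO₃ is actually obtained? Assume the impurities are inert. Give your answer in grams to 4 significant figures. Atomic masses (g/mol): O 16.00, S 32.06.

Pure O2 available = 422.0 g × 0.841 = 354.90 g.
M(O2) = 2(16.00) = 32.00 g/mol.
M(SO3) = 32.06 + 3(16.00) = 80.06 g/mol.
n(O2) = 354.90 g / 32.00 g/mol = 11.091 mol.
From the equation the O2:SO3 mole ratio is 1:2, so n(SO3) = 11.091 × 2/1 = 22.181 mol.
Mass of SO3 = 22.181 mol × 80.06 g/mol = 1775.8 g.
Actual mass collected = 1775.8 g × 0.763 = 1355.0 g.

1355 g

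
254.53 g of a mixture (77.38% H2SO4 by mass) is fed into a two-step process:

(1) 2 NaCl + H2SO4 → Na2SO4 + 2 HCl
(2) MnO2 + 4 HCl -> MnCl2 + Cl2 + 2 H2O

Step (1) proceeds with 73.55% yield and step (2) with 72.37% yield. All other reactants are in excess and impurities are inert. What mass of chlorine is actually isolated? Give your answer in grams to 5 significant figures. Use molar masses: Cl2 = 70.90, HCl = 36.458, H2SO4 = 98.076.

Pure H2SO4 = 254.53 × 0.7738 = 196.955 g.
n(H2SO4) = 196.955 / 98.076 = 2.00819 mol.
Step 1 (H2SO4:HCl = 1:2): theoretical n(HCl) = 4.01638 mol; at 73.55% yield, n(HCl) = 2.95405 mol.
Step 2 (HCl:Cl2 = 4:1): theoretical n(Cl2) = 0.738512 mol, so theoretical mass = 0.738512 × 70.90 = 52.3605 g.
At 72.37% yield, actual mass of Cl2 = 52.3605 × 0.7237 = 37.8933 g.

37.893 g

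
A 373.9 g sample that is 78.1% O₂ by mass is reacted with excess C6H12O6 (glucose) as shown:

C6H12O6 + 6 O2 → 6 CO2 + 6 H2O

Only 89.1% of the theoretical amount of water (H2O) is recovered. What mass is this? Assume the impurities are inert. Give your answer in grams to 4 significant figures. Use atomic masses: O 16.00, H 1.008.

Pure O2 available = 373.9 g × 0.781 = 292.02 g.
M(O2) = 2(16.00) = 32.00 g/mol.
M(H2O) = 2(1.008) + 16.00 = 18.016 g/mol.
n(O2) = 292.02 g / 32.00 g/mol = 9.1255 mol.
From the equation the O2:H2O mole ratio is 6:6, so n(H2O) = 9.1255 × 6/6 = 9.1255 mol.
Mass of H2O = 9.1255 mol × 18.016 g/mol = 164.40 g.
Actual mass collected = 164.40 g × 0.891 = 146.48 g.

146.5 g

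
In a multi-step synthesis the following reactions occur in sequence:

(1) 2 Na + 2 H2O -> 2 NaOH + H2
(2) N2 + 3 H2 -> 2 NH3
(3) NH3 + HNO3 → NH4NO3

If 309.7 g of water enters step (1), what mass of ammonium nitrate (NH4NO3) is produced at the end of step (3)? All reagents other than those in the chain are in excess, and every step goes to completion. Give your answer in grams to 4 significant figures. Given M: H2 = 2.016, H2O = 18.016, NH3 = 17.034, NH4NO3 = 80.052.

n(H2O) = 309.7 / 18.016 = 17.190 mol.
Reaction (1): H2O→H2 ratio 2:1 ⇒ n(H2) = 8.5951 mol.
Reaction (2): H2→NH3 ratio 3:2 ⇒ n(NH3) = 5.7301 mol.
Reaction (3): NH3→NH4NO3 ratio 1:1 ⇒ n(NH4NO3) = 5.7301 mol.
Mass of NH4NO3 = 5.7301 × 80.052 = 458.71 g.

458.7 g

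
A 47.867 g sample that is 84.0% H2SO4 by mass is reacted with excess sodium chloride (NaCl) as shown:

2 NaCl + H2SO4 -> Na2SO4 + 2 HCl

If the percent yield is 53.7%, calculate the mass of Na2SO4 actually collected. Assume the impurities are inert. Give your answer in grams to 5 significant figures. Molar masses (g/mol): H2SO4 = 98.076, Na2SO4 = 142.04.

Pure H2SO4 available = 47.867 g × 0.840 = 40.2083 g.
n(H2SO4) = 40.2083 g / 98.076 g/mol = 0.409971 mol.
From the equation the H2SO4:Na2SO4 mole ratio is 1:1, so n(Na2SO4) = 0.409971 × 1/1 = 0.409971 mol.
Mass of Na2SO4 = 0.409971 mol × 142.04 g/mol = 58.2322 g.
Actual mass collected = 58.2322 g × 0.537 = 31.2707 g.

31.271 g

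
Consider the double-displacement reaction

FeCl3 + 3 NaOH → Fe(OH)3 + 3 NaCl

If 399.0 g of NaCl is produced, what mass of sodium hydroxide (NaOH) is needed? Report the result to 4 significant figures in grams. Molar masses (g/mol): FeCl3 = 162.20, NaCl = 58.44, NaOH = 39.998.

n(NaCl) = 399.00 g / 58.44 g/mol = 6.8275 mol.
From the equation the NaCl:NaOH mole ratio is 3:3, so n(NaOH) = 6.8275 × 3/3 = 6.8275 mol.
Mass of NaOH = 6.8275 mol × 39.998 g/mol = 273.09 g.

273.1 g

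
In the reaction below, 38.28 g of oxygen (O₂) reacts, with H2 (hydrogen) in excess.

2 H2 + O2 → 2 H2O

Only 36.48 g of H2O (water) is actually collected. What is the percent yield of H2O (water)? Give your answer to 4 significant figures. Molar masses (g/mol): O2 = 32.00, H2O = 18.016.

n(O2) = 38.280 g / 32.00 g/mol = 1.1963 mol.
From the equation the O2:H2O mole ratio is 1:2, so n(H2O) = 1.1963 × 2/1 = 2.3925 mol.
Mass of H2O = 2.3925 mol × 18.016 g/mol = 43.103 g.
This is the theoretical yield. Percent yield = 36.48 g / 43.103 g × 100% = 84.634%.

84.63 %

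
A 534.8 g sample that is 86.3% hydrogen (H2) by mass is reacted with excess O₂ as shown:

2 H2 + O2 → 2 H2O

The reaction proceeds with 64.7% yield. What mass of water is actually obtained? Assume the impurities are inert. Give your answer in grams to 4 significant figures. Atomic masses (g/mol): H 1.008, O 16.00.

2669 g

Pure H2 available = 534.8 g × 0.863 = 461.53 g.
M(H2) = 2(1.008) = 2.016 g/mol.
M(H2O) = 2(1.008) + 16.00 = 18.016 g/mol.
n(H2) = 461.53 g / 2.016 g/mol = 228.93 mol.
From the equation the H2:H2O mole ratio is 2:2, so n(H2O) = 228.93 × 2/2 = 228.93 mol.
Mass of H2O = 228.93 mol × 18.016 g/mol = 4124.5 g.
Actual mass collected = 4124.5 g × 0.647 = 2668.5 g.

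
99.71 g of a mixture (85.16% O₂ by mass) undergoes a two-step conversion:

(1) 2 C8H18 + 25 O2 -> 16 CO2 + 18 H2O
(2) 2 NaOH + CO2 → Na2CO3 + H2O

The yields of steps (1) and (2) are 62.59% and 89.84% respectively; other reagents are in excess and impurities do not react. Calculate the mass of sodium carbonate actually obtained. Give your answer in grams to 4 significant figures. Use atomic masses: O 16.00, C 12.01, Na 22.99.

101.2 g

Pure O2 = 99.71 × 0.8516 = 84.913 g.
M(O2) = 2(16.00) = 32.00 g/mol.
M(Na2CO3) = 2(22.99) + 12.01 + 3(16.00) = 105.99 g/mol.
n(O2) = 84.913 / 32.00 = 2.6535 mol.
Step 1 (O2:CO2 = 25:16): theoretical n(CO2) = 1.6983 mol; at 62.59% yield, n(CO2) = 1.0629 mol.
Step 2 (CO2:Na2CO3 = 1:1): theoretical n(Na2CO3) = 1.0629 mol, so theoretical mass = 1.0629 × 105.99 = 112.66 g.
At 89.84% yield, actual mass of Na2CO3 = 112.66 × 0.8984 = 101.21 g.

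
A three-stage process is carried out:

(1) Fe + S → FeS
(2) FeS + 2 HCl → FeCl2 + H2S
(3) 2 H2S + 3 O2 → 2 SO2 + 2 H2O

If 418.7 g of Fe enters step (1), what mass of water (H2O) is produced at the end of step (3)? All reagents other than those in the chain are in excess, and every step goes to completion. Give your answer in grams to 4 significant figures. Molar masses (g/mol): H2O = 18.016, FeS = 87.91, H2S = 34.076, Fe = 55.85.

135.1 g

n(Fe) = 418.7 / 55.85 = 7.4969 mol.
Reaction (1): Fe→FeS ratio 1:1 ⇒ n(FeS) = 7.4969 mol.
Reaction (2): FeS→H2S ratio 1:1 ⇒ n(H2S) = 7.4969 mol.
Reaction (3): H2S→H2O ratio 2:2 ⇒ n(H2O) = 7.4969 mol.
Mass of H2O = 7.4969 × 18.016 = 135.06 g.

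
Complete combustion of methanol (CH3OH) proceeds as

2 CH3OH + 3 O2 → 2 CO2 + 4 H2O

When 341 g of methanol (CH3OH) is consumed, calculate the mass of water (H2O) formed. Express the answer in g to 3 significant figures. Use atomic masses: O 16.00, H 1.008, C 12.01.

383 g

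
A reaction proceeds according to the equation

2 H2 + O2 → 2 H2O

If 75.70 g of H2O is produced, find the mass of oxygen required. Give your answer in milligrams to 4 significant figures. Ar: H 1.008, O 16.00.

67230 mg

M(H2O) = 2(1.008) + 16.00 = 18.016 g/mol.
M(O2) = 2(16.00) = 32.00 g/mol.
n(H2O) = 75.700 g / 18.016 g/mol = 4.2018 mol.
From the equation the H2O:O2 mole ratio is 2:1, so n(O2) = 4.2018 × 1/2 = 2.1009 mol.
Mass of O2 = 2.1009 mol × 32.00 g/mol = 67.229 g.
Converting to mg: 67.229 g = 67230 mg.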